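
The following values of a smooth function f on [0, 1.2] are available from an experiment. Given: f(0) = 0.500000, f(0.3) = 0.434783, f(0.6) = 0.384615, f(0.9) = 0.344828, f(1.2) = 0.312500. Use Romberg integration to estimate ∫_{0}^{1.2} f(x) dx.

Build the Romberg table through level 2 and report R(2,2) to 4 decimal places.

0.4700

R(0,0) (trapezoid, 1 panel, h=1.2000): 0.487500
R(1,0) (trapezoid, 2 panels, h=0.6000): 0.474519
R(2,0) (trapezoid, 4 panels, h=0.3000): 0.471143
R(1,1) = 0.474519 + (0.474519 − 0.487500)/3 = 0.470192
R(2,1) = 0.471143 + (0.471143 − 0.474519)/3 = 0.470018
R(2,2) = 0.470018 + (0.470018 − 0.470192)/15 = 0.470006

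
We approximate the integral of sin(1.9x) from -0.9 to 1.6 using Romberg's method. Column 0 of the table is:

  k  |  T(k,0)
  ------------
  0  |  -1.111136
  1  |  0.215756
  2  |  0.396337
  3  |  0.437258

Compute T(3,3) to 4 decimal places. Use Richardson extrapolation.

0.4506

Richardson extrapolation on the trapezoidal column (denominator 4−1=3):
T(1,1) = (4·0.215756 − (-1.111136)) / 3 = 0.658053
T(2,1) = 0.396337 + (0.396337 − 0.215756)/3 = 0.456531
T(3,1) = 0.437258 + (0.437258 − 0.396337)/3 = 0.450898
T(2,2) = 0.456531 + (0.456531 − 0.658053)/15 = 0.443096
T(3,2) = (16·0.450898 − 0.456531) / 15 = 0.450522
T(3,3) = (64·0.450522 − 0.443096) / 63 = 0.450640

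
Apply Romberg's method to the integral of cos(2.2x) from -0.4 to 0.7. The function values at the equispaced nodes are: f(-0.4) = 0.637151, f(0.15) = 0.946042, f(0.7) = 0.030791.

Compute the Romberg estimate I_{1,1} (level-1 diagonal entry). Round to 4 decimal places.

I_{0,0} (trapezoid, 1 panel, h=1.1000): 0.367368
I_{1,0} (trapezoid, 2 panels, h=0.5500): 0.704007
I_{1,1} = 0.704007 + (0.704007 − 0.367368)/3 = 0.816220

0.8162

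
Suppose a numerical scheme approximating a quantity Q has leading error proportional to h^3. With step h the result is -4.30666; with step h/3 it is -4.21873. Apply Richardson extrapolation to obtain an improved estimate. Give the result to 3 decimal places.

-4.215

The leading error scales as h^3; refining by a factor of 3 reduces it by 3^3 = 27.
Extrapolated value = (27·A(h/3) − A(h)) / (27 − 1)
= (27·(-4.21873) − (-4.30666)) / 26
= -109.59905 / 26 = -4.21535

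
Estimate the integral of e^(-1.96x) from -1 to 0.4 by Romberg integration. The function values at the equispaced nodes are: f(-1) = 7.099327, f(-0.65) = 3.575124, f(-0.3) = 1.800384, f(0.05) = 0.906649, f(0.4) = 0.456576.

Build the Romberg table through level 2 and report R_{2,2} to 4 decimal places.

3.3898

R_{0,0} (trapezoid, 1 panel, h=1.4000): 5.289132
R_{1,0} (trapezoid, 2 panels, h=0.7000): 3.904835
R_{2,0} (trapezoid, 4 panels, h=0.3500): 3.521038
R_{1,1} = 3.904835 + (3.904835 − 5.289132)/3 = 3.443403
R_{2,1} = 3.521038 + (3.521038 − 3.904835)/3 = 3.393106
R_{2,2} = 3.393106 + (3.393106 − 3.443403)/15 = 3.389753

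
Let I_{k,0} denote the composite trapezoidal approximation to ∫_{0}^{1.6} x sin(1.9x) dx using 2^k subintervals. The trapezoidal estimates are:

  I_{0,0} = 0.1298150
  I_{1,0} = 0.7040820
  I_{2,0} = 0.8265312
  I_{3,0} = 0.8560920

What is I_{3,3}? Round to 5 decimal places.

0.86586

I_{1,1} = (4·0.7040820 − 0.1298150) / 3 = 0.8955043
I_{2,1} = 0.8265312 + (0.8265312 − 0.7040820)/3 = 0.8673476
I_{3,1} = 0.8560920 + (0.8560920 − 0.8265312)/3 = 0.8659456
I_{2,2} = (16·0.8673476 − 0.8955043) / 15 = 0.8654705
I_{3,2} = 0.8659456 + (0.8659456 − 0.8673476)/15 = 0.8658521
I_{3,3} = (64·0.8658521 − 0.8654705) / 63 = 0.8658582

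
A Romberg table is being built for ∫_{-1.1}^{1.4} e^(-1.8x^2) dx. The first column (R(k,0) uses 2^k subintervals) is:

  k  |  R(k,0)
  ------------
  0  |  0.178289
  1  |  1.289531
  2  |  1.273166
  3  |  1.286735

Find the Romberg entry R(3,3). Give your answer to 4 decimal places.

1.2936

Richardson extrapolation on the trapezoidal column (denominator 4−1=3):
R(1,1) = (4·1.289531 − 0.178289) / 3 = 1.659945
R(2,1) = 1.273166 + (1.273166 − 1.289531)/3 = 1.267711
R(3,1) = (4·1.286735 − 1.273166) / 3 = 1.291258
R(2,2) = 1.267711 + (1.267711 − 1.659945)/15 = 1.241562
R(3,2) = (16·1.291258 − 1.267711) / 15 = 1.292828
R(3,3) = 1.292828 + (1.292828 − 1.241562)/63 = 1.293642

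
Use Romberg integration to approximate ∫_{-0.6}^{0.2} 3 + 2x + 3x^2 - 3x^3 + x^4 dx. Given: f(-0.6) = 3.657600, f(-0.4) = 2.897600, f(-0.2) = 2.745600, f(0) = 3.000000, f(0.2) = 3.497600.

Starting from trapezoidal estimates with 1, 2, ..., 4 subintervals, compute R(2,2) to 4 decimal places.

R(0,0) (trapezoid, 1 panel, h=0.8000): 2.862080
R(1,0) (trapezoid, 2 panels, h=0.4000): 2.529280
R(2,0) (trapezoid, 4 panels, h=0.2000): 2.444160
R(1,1) = 2.529280 + (2.529280 − 2.862080)/3 = 2.418347
R(2,1) = 2.444160 + (2.444160 − 2.529280)/3 = 2.415787
R(2,2) = 2.415787 + (2.415787 − 2.418347)/15 = 2.415616

2.4156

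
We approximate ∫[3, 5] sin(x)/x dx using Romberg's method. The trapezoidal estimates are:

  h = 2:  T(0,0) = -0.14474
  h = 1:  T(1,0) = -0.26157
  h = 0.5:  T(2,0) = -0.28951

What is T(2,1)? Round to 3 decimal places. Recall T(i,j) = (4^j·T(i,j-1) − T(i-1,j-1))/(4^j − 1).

-0.299

T(2,1) = -0.28951 + (-0.28951 − (-0.26157))/3 = -0.29882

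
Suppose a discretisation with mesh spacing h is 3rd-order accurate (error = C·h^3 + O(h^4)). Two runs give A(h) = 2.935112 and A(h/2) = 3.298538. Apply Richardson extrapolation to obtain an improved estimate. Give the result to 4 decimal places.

Extrapolated value = (8·A(h/2) − A(h)) / (8 − 1)
= (8·3.298538 − 2.935112) / 7
= 23.453192 / 7 = 3.350456

3.3505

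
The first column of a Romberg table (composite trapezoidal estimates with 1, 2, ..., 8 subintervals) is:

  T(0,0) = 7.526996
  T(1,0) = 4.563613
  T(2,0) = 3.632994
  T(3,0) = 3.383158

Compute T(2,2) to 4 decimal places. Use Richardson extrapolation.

3.3059

T(1,1) = 4.563613 + (4.563613 − 7.526996)/3 = 3.575819
T(2,1) = 3.632994 + (3.632994 − 4.563613)/3 = 3.322788
T(2,2) = 3.322788 + (3.322788 − 3.575819)/15 = 3.305919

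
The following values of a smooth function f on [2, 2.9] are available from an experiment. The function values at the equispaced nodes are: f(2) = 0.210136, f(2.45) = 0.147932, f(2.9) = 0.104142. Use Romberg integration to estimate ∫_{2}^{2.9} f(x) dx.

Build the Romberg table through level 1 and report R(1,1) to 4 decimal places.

R(0,0) (trapezoid, 1 panel, h=0.9000): 0.141425
R(1,0) (trapezoid, 2 panels, h=0.4500): 0.137282
R(1,1) = 0.137282 + (0.137282 − 0.141425)/3 = 0.135901

0.1359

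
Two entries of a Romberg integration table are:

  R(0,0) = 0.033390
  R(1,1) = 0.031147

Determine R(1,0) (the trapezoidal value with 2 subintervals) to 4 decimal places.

From R(1,1) = (4·R(1,0) − R(0,0))/3, solve for R(1,0):
4·R(1,0) = 3·0.031147 + 0.033390 = 0.126831
R(1,0) = 0.031708

0.0317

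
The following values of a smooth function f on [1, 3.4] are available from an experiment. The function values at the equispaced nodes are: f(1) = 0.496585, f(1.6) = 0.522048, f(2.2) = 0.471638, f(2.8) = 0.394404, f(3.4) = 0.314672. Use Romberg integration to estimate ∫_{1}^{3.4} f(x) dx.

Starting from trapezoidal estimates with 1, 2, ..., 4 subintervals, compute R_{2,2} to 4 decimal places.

R_{0,0} (trapezoid, 1 panel, h=2.4000): 0.973508
R_{1,0} (trapezoid, 2 panels, h=1.2000): 1.052720
R_{2,0} (trapezoid, 4 panels, h=0.6000): 1.076231
R_{1,1} = 1.052720 + (1.052720 − 0.973508)/3 = 1.079124
R_{2,1} = 1.076231 + (1.076231 − 1.052720)/3 = 1.084068
R_{2,2} = 1.084068 + (1.084068 − 1.079124)/15 = 1.084398

1.0844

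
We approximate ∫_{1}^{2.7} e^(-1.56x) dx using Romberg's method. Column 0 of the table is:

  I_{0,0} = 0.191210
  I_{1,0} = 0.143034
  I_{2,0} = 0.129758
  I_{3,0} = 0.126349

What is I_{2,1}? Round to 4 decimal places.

Richardson extrapolation on the trapezoidal column (denominator 4−1=3):
I_{2,1} = 0.129758 + (0.129758 − 0.143034)/3 = 0.125333
(Column j=1 coincides with Simpson's rule on the same nodes.)

0.1253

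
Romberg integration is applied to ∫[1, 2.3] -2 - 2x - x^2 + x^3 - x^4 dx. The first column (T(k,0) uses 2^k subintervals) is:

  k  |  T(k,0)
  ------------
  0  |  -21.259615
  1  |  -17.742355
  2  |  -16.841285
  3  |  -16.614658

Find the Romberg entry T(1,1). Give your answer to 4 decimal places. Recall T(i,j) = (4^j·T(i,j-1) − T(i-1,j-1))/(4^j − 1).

-16.5699

Richardson extrapolation on the trapezoidal column (denominator 4−1=3):
T(1,1) = (4·(-17.742355) − (-21.259615)) / 3 = -16.569935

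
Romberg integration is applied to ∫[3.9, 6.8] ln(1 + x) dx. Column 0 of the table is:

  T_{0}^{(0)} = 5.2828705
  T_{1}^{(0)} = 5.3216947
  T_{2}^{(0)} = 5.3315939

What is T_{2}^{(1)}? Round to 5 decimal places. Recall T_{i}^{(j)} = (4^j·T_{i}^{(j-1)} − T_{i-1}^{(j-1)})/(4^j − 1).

T_{2}^{(1)} = (4·5.3315939 − 5.3216947) / 3 = 5.3348936
(Column j=1 coincides with Simpson's rule on the same nodes.)

5.33489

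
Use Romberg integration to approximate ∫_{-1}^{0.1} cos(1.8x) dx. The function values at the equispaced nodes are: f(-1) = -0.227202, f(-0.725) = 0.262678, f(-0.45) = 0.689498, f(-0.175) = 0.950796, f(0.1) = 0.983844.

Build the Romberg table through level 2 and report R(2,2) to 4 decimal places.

R(0,0) (trapezoid, 1 panel, h=1.1000): 0.416153
R(1,0) (trapezoid, 2 panels, h=0.5500): 0.587300
R(2,0) (trapezoid, 4 panels, h=0.2750): 0.627356
R(1,1) = 0.587300 + (0.587300 − 0.416153)/3 = 0.644349
R(2,1) = 0.627356 + (0.627356 − 0.587300)/3 = 0.640708
R(2,2) = 0.640708 + (0.640708 − 0.644349)/15 = 0.640465

0.6405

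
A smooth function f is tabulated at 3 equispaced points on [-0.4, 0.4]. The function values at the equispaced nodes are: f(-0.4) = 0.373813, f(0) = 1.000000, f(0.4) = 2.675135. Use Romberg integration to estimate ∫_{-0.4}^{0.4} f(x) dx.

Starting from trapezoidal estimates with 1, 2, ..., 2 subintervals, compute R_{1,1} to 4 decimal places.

R_{0,0} (trapezoid, 1 panel, h=0.8000): 1.219579
R_{1,0} (trapezoid, 2 panels, h=0.4000): 1.009790
R_{1,1} = 1.009790 + (1.009790 − 1.219579)/3 = 0.939860

0.9399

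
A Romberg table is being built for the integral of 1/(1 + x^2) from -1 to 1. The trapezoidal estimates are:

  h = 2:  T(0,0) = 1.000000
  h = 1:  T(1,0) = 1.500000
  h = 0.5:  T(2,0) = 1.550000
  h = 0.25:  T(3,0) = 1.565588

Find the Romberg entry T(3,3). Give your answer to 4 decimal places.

1.5712

Richardson extrapolation on the trapezoidal column (denominator 4−1=3):
T(1,1) = 1.500000 + (1.500000 − 1.000000)/3 = 1.666667
T(2,1) = 1.550000 + (1.550000 − 1.500000)/3 = 1.566667
T(3,1) = 1.565588 + (1.565588 − 1.550000)/3 = 1.570784
T(2,2) = 1.566667 + (1.566667 − 1.666667)/15 = 1.560000
T(3,2) = 1.570784 + (1.570784 − 1.566667)/15 = 1.571058
T(3,3) = (64·1.571058 − 1.560000) / 63 = 1.571234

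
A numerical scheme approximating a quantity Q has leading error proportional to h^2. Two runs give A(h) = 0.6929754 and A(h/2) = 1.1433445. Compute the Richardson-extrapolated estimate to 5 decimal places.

The leading error scales as h^2; refining by a factor of 2 reduces it by 2^2 = 4.
Extrapolated value = (4·A(h/2) − A(h)) / (4 − 1)
= (4·1.1433445 − 0.6929754) / 3
= 3.8804026 / 3 = 1.2934675

1.29347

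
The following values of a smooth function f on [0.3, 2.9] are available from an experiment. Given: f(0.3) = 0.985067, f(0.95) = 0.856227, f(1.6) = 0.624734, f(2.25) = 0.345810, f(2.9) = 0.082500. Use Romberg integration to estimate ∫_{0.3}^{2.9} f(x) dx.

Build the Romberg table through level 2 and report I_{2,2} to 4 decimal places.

I_{0,0} (trapezoid, 1 panel, h=2.6000): 1.387837
I_{1,0} (trapezoid, 2 panels, h=1.3000): 1.506073
I_{2,0} (trapezoid, 4 panels, h=0.6500): 1.534360
I_{1,1} = 1.506073 + (1.506073 − 1.387837)/3 = 1.545485
I_{2,1} = 1.534360 + (1.534360 − 1.506073)/3 = 1.543789
I_{2,2} = 1.543789 + (1.543789 − 1.545485)/15 = 1.543676

1.5437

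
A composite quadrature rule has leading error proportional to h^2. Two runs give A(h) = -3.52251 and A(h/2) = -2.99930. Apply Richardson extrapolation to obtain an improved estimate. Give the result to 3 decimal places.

Extrapolated value = (4·A(h/2) − A(h)) / (4 − 1)
= (4·(-2.99930) − (-3.52251)) / 3
= -8.47469 / 3 = -2.82490

-2.825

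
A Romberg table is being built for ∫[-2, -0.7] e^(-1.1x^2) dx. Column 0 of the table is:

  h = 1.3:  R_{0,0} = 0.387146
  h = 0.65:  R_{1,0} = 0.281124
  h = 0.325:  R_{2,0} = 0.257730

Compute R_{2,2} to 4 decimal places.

0.2502

R_{1,1} = (4·0.281124 − 0.387146) / 3 = 0.245783
R_{2,1} = 0.257730 + (0.257730 − 0.281124)/3 = 0.249932
R_{2,2} = 0.249932 + (0.249932 − 0.245783)/15 = 0.250209
(Column j=1 coincides with Simpson's rule on the same nodes.)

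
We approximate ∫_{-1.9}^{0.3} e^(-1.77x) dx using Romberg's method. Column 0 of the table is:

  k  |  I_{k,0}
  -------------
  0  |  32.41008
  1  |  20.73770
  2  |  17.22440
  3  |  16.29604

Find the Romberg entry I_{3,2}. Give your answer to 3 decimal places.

15.982

I_{2,1} = (4·17.22440 − 20.73770) / 3 = 16.05330
I_{3,1} = (4·16.29604 − 17.22440) / 3 = 15.98659
I_{3,2} = 15.98659 + (15.98659 − 16.05330)/15 = 15.98214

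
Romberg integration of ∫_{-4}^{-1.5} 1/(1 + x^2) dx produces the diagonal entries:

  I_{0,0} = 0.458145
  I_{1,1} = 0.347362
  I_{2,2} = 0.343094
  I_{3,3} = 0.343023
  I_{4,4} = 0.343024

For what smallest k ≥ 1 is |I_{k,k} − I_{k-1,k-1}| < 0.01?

k = 2

|I_{1,1} − I_{0,0}| = 0.110783 ≥ 0.01
|I_{2,2} − I_{1,1}| = 0.004268 < 0.01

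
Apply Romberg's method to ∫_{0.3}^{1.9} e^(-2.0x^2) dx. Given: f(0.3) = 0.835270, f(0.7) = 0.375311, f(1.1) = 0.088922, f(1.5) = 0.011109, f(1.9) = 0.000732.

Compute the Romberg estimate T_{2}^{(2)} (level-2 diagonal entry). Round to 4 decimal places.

T_{0}^{(0)} (trapezoid, 1 panel, h=1.6000): 0.668802
T_{1}^{(0)} (trapezoid, 2 panels, h=0.8000): 0.405538
T_{2}^{(0)} (trapezoid, 4 panels, h=0.4000): 0.357337
T_{1}^{(1)} = 0.405538 + (0.405538 − 0.668802)/3 = 0.317783
T_{2}^{(1)} = 0.357337 + (0.357337 − 0.405538)/3 = 0.341270
T_{2}^{(2)} = 0.341270 + (0.341270 − 0.317783)/15 = 0.342836

0.3428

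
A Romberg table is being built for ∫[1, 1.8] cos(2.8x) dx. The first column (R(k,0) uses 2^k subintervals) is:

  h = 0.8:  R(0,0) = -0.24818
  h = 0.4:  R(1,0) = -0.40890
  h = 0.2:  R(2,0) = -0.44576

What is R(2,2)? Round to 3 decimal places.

-0.458

Richardson extrapolation on the trapezoidal column (denominator 4−1=3):
R(1,1) = -0.40890 + (-0.40890 − (-0.24818))/3 = -0.46247
R(2,1) = -0.44576 + (-0.44576 − (-0.40890))/3 = -0.45805
R(2,2) = -0.45805 + (-0.45805 − (-0.46247))/15 = -0.45776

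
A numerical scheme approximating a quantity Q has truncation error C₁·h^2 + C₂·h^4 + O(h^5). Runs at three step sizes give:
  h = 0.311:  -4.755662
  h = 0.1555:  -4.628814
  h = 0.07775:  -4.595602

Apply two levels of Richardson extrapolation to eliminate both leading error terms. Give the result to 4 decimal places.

-4.5844

First eliminate the h^2 term (factor 2^2 = 4):
  B₁ = (4·(-4.628814) − (-4.755662))/3 = -4.586531
  B₂ = (4·(-4.595602) − (-4.628814))/3 = -4.584531
Then eliminate the h^4 term (factor 2^4 = 16):
  (16·(-4.584531) − (-4.586531))/15 = -4.584398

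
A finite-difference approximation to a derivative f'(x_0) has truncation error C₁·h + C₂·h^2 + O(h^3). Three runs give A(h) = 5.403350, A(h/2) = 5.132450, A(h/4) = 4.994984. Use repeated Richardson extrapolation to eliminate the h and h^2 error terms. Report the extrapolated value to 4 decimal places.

First eliminate the h term (factor 2^1 = 2):
  B₁ = (2·5.132450 − 5.403350)/1 = 4.861550
  B₂ = (2·4.994984 − 5.132450)/1 = 4.857518
Then eliminate the h^2 term (factor 2^2 = 4):
  (4·4.857518 − 4.861550)/3 = 4.856174

4.8562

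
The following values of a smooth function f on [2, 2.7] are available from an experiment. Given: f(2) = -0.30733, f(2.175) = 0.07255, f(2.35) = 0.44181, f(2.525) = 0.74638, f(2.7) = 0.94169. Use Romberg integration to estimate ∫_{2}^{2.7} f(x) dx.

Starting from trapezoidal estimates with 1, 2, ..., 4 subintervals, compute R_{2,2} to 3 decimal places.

R_{0,0} (trapezoid, 1 panel, h=0.7000): 0.22203
R_{1,0} (trapezoid, 2 panels, h=0.3500): 0.26565
R_{2,0} (trapezoid, 4 panels, h=0.1750): 0.27614
R_{1,1} = 0.26565 + (0.26565 − 0.22203)/3 = 0.28019
R_{2,1} = 0.27614 + (0.27614 − 0.26565)/3 = 0.27964
R_{2,2} = 0.27964 + (0.27964 − 0.28019)/15 = 0.27960

0.280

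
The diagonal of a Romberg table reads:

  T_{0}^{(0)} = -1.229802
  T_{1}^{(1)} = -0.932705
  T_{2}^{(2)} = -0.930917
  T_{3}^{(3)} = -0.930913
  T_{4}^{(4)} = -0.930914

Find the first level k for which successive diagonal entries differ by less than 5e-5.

|T_{1}^{(1)} − T_{0}^{(0)}| = 0.297097 ≥ 5e-5
|T_{2}^{(2)} − T_{1}^{(1)}| = 0.001788 ≥ 5e-5
|T_{3}^{(3)} − T_{2}^{(2)}| = 0.000004 < 5e-5

k = 3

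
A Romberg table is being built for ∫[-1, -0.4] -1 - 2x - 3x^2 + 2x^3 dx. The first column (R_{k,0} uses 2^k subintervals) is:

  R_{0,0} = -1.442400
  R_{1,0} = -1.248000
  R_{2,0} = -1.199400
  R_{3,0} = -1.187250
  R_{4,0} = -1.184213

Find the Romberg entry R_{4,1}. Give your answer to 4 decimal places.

-1.1832

Richardson extrapolation on the trapezoidal column (denominator 4−1=3):
R_{4,1} = -1.184213 + (-1.184213 − (-1.187250))/3 = -1.183201
(Column j=1 coincides with Simpson's rule on the same nodes.)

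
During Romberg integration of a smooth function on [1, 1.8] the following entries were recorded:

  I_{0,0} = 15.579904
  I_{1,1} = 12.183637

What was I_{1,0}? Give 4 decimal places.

From I_{1,1} = (4·I_{1,0} − I_{0,0})/3, solve for I_{1,0}:
4·I_{1,0} = 3·12.183637 + 15.579904 = 52.130815
I_{1,0} = 13.032704

13.0327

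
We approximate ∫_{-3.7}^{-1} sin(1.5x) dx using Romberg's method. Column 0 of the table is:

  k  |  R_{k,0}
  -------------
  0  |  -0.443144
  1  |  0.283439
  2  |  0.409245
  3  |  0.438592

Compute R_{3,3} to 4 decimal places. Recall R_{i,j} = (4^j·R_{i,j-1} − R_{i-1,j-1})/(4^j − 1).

0.4482

R_{1,1} = (4·0.283439 − (-0.443144)) / 3 = 0.525633
R_{2,1} = 0.409245 + (0.409245 − 0.283439)/3 = 0.451180
R_{3,1} = 0.438592 + (0.438592 − 0.409245)/3 = 0.448374
R_{2,2} = 0.451180 + (0.451180 − 0.525633)/15 = 0.446216
R_{3,2} = (16·0.448374 − 0.451180) / 15 = 0.448187
R_{3,3} = 0.448187 + (0.448187 − 0.446216)/63 = 0.448218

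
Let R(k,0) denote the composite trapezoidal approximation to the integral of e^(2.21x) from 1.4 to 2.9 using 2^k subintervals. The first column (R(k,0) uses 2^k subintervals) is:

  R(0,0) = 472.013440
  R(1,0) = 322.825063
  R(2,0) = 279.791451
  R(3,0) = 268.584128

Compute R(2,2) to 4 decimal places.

264.9370

Richardson extrapolation on the trapezoidal column (denominator 4−1=3):
R(1,1) = 322.825063 + (322.825063 − 472.013440)/3 = 273.095604
R(2,1) = 279.791451 + (279.791451 − 322.825063)/3 = 265.446914
R(2,2) = (16·265.446914 − 273.095604) / 15 = 264.937001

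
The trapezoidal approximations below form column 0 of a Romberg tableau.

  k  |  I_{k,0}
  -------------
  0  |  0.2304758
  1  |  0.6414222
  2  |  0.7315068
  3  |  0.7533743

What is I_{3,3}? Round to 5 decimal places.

I_{1,1} = 0.6414222 + (0.6414222 − 0.2304758)/3 = 0.7784043
I_{2,1} = (4·0.7315068 − 0.6414222) / 3 = 0.7615350
I_{3,1} = 0.7533743 + (0.7533743 − 0.7315068)/3 = 0.7606635
I_{2,2} = (16·0.7615350 − 0.7784043) / 15 = 0.7604104
I_{3,2} = 0.7606635 + (0.7606635 − 0.7615350)/15 = 0.7606054
I_{3,3} = (64·0.7606054 − 0.7604104) / 63 = 0.7606085

0.76061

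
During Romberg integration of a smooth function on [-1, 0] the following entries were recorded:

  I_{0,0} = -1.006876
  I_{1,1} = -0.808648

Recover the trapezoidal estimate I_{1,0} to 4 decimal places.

-0.8582

From I_{1,1} = (4·I_{1,0} − I_{0,0})/3, solve for I_{1,0}:
4·I_{1,0} = 3·(-0.808648) + (-1.006876) = -3.432820
I_{1,0} = -0.858205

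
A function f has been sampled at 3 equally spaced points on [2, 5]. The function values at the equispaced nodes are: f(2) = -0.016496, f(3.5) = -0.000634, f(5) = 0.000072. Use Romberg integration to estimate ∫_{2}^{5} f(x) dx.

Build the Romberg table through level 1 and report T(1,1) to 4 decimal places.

T(0,0) (trapezoid, 1 panel, h=3.0000): -0.024636
T(1,0) (trapezoid, 2 panels, h=1.5000): -0.013269
T(1,1) = -0.013269 + (-0.013269 − (-0.024636))/3 = -0.009480

-0.0095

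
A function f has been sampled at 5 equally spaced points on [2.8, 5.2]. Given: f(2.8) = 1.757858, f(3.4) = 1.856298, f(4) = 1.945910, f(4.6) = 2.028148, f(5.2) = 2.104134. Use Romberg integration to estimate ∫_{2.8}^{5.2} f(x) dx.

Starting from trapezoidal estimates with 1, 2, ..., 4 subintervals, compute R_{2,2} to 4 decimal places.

R_{0,0} (trapezoid, 1 panel, h=2.4000): 4.634390
R_{1,0} (trapezoid, 2 panels, h=1.2000): 4.652287
R_{2,0} (trapezoid, 4 panels, h=0.6000): 4.656811
R_{1,1} = 4.652287 + (4.652287 − 4.634390)/3 = 4.658253
R_{2,1} = 4.656811 + (4.656811 − 4.652287)/3 = 4.658319
R_{2,2} = 4.658319 + (4.658319 − 4.658253)/15 = 4.658323

4.6583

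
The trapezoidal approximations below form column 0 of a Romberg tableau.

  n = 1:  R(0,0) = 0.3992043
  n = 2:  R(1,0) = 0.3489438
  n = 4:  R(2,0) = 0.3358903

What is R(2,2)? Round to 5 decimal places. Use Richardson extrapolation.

0.33150

Richardson extrapolation on the trapezoidal column (denominator 4−1=3):
R(1,1) = 0.3489438 + (0.3489438 − 0.3992043)/3 = 0.3321903
R(2,1) = 0.3358903 + (0.3358903 − 0.3489438)/3 = 0.3315391
R(2,2) = 0.3315391 + (0.3315391 − 0.3321903)/15 = 0.3314957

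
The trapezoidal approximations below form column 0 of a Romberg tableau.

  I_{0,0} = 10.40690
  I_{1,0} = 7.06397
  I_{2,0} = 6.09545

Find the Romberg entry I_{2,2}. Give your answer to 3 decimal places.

5.761

Richardson extrapolation on the trapezoidal column (denominator 4−1=3):
I_{1,1} = 7.06397 + (7.06397 − 10.40690)/3 = 5.94966
I_{2,1} = 6.09545 + (6.09545 − 7.06397)/3 = 5.77261
I_{2,2} = 5.77261 + (5.77261 − 5.94966)/15 = 5.76081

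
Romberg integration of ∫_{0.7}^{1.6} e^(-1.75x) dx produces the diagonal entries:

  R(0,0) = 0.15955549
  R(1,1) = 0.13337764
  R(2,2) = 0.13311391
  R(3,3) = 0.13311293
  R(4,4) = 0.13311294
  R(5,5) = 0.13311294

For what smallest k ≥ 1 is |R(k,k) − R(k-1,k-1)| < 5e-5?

|R(1,1) − R(0,0)| = 0.02617785 ≥ 5e-5
|R(2,2) − R(1,1)| = 0.00026373 ≥ 5e-5
|R(3,3) − R(2,2)| = 0.00000098 < 5e-5

k = 3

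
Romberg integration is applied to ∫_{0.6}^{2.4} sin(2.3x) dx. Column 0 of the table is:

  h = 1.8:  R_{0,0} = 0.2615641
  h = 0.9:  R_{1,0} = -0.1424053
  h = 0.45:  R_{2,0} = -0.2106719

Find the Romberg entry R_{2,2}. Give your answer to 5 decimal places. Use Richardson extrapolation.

-0.23052

Richardson extrapolation on the trapezoidal column (denominator 4−1=3):
R_{1,1} = (4·(-0.1424053) − 0.2615641) / 3 = -0.2770618
R_{2,1} = (4·(-0.2106719) − (-0.1424053)) / 3 = -0.2334274
R_{2,2} = -0.2334274 + (-0.2334274 − (-0.2770618))/15 = -0.2305184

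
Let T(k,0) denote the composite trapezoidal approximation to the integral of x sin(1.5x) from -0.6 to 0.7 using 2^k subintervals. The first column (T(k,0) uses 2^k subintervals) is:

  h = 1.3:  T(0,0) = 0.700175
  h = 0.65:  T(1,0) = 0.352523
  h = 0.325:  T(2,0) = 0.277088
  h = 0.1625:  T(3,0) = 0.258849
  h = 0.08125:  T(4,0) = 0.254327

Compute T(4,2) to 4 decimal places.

Richardson extrapolation on the trapezoidal column (denominator 4−1=3):
T(3,1) = (4·0.258849 − 0.277088) / 3 = 0.252769
T(4,1) = (4·0.254327 − 0.258849) / 3 = 0.252820
T(4,2) = (16·0.252820 − 0.252769) / 15 = 0.252823

0.2528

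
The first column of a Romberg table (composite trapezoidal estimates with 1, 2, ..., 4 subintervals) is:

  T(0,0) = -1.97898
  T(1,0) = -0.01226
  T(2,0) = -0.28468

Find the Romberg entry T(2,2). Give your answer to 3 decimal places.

Richardson extrapolation on the trapezoidal column (denominator 4−1=3):
T(1,1) = (4·(-0.01226) − (-1.97898)) / 3 = 0.64331
T(2,1) = (4·(-0.28468) − (-0.01226)) / 3 = -0.37549
T(2,2) = -0.37549 + (-0.37549 − 0.64331)/15 = -0.44341

-0.443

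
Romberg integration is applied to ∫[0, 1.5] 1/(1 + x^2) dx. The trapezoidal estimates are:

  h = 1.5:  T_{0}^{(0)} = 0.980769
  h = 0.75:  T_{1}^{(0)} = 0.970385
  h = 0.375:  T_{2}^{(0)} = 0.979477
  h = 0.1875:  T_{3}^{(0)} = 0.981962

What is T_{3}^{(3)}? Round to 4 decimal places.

Richardson extrapolation on the trapezoidal column (denominator 4−1=3):
T_{1}^{(1)} = (4·0.970385 − 0.980769) / 3 = 0.966924
T_{2}^{(1)} = 0.979477 + (0.979477 − 0.970385)/3 = 0.982508
T_{3}^{(1)} = 0.981962 + (0.981962 − 0.979477)/3 = 0.982790
T_{2}^{(2)} = 0.982508 + (0.982508 − 0.966924)/15 = 0.983547
T_{3}^{(2)} = 0.982790 + (0.982790 − 0.982508)/15 = 0.982809
T_{3}^{(3)} = (64·0.982809 − 0.983547) / 63 = 0.982797

0.9828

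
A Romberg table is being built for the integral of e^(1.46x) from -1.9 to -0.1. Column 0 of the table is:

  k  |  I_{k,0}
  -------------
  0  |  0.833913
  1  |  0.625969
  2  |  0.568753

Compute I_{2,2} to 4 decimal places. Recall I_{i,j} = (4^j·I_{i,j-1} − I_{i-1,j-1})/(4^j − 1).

Richardson extrapolation on the trapezoidal column (denominator 4−1=3):
I_{1,1} = (4·0.625969 − 0.833913) / 3 = 0.556654
I_{2,1} = (4·0.568753 − 0.625969) / 3 = 0.549681
I_{2,2} = (16·0.549681 − 0.556654) / 15 = 0.549216
(Column j=1 coincides with Simpson's rule on the same nodes.)

0.5492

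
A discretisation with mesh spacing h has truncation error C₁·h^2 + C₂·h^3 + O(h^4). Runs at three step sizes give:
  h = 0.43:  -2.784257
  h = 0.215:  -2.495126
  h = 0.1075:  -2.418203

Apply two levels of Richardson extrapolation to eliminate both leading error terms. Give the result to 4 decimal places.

-2.3917

First eliminate the h^2 term (factor 2^2 = 4):
  B₁ = (4·(-2.495126) − (-2.784257))/3 = -2.398749
  B₂ = (4·(-2.418203) − (-2.495126))/3 = -2.392562
Then eliminate the h^3 term (factor 2^3 = 8):
  (8·(-2.392562) − (-2.398749))/7 = -2.391678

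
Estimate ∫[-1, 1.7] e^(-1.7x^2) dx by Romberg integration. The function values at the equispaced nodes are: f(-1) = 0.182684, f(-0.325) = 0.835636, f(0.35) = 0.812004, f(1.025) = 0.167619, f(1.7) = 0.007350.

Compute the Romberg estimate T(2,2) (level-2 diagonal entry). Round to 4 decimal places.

1.2954

T(0,0) (trapezoid, 1 panel, h=2.7000): 0.256546
T(1,0) (trapezoid, 2 panels, h=1.3500): 1.224478
T(2,0) (trapezoid, 4 panels, h=0.6750): 1.289436
T(1,1) = 1.224478 + (1.224478 − 0.256546)/3 = 1.547122
T(2,1) = 1.289436 + (1.289436 − 1.224478)/3 = 1.311089
T(2,2) = 1.311089 + (1.311089 − 1.547122)/15 = 1.295353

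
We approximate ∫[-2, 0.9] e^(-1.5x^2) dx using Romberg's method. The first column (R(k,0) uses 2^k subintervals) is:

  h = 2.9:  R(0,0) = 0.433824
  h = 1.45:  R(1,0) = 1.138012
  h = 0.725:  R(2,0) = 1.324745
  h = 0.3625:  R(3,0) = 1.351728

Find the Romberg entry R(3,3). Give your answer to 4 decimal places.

Richardson extrapolation on the trapezoidal column (denominator 4−1=3):
R(1,1) = 1.138012 + (1.138012 − 0.433824)/3 = 1.372741
R(2,1) = 1.324745 + (1.324745 − 1.138012)/3 = 1.386989
R(3,1) = (4·1.351728 − 1.324745) / 3 = 1.360722
R(2,2) = 1.386989 + (1.386989 − 1.372741)/15 = 1.387939
R(3,2) = (16·1.360722 − 1.386989) / 15 = 1.358971
R(3,3) = (64·1.358971 − 1.387939) / 63 = 1.358511

1.3585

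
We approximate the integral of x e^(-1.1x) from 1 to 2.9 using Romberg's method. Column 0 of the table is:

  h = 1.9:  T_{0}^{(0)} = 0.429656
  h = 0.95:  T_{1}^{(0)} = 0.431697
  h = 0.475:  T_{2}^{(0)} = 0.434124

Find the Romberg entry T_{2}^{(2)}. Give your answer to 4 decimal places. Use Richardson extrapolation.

T_{1}^{(1)} = 0.431697 + (0.431697 − 0.429656)/3 = 0.432377
T_{2}^{(1)} = 0.434124 + (0.434124 − 0.431697)/3 = 0.434933
T_{2}^{(2)} = 0.434933 + (0.434933 − 0.432377)/15 = 0.435103

0.4351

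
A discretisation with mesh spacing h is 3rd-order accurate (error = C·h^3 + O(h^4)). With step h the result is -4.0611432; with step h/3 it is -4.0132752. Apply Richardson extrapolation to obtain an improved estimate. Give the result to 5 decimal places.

-4.01143

Extrapolated value = (27·A(h/3) − A(h)) / (27 − 1)
= (27·(-4.0132752) − (-4.0611432)) / 26
= -104.2972872 / 26 = -4.0114341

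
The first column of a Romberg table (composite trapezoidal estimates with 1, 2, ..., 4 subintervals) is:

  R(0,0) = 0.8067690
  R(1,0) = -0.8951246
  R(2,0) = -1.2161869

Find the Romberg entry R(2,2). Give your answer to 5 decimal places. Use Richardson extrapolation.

Richardson extrapolation on the trapezoidal column (denominator 4−1=3):
R(1,1) = (4·(-0.8951246) − 0.8067690) / 3 = -1.4624225
R(2,1) = (4·(-1.2161869) − (-0.8951246)) / 3 = -1.3232077
R(2,2) = -1.3232077 + (-1.3232077 − (-1.4624225))/15 = -1.3139267

-1.31393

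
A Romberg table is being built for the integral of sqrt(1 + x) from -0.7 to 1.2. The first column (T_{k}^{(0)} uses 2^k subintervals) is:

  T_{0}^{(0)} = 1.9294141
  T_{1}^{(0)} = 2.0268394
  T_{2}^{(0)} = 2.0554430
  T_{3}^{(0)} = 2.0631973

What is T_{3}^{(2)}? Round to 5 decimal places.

2.06584

T_{2}^{(1)} = (4·2.0554430 − 2.0268394) / 3 = 2.0649775
T_{3}^{(1)} = (4·2.0631973 − 2.0554430) / 3 = 2.0657821
T_{3}^{(2)} = (16·2.0657821 − 2.0649775) / 15 = 2.0658357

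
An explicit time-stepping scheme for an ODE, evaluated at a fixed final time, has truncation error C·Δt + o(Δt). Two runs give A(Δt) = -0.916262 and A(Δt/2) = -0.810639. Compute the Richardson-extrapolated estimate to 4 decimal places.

-0.7050

The leading error scales as Δt; refining by a factor of 2 reduces it by 2^1 = 2.
Extrapolated value = (2·A(Δt/2) − A(Δt)) / (2 − 1)
= (2·(-0.810639) − (-0.916262)) / 1
= -0.705016 / 1 = -0.705016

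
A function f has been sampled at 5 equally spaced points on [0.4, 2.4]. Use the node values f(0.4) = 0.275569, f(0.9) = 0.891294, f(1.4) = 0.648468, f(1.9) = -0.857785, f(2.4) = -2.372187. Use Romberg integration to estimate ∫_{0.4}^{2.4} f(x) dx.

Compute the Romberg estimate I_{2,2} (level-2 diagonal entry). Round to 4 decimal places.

-0.1294

I_{0,0} (trapezoid, 1 panel, h=2.0000): -2.096618
I_{1,0} (trapezoid, 2 panels, h=1.0000): -0.399841
I_{2,0} (trapezoid, 4 panels, h=0.5000): -0.183166
I_{1,1} = -0.399841 + (-0.399841 − (-2.096618))/3 = 0.165751
I_{2,1} = -0.183166 + (-0.183166 − (-0.399841))/3 = -0.110941
I_{2,2} = -0.110941 + (-0.110941 − 0.165751)/15 = -0.129387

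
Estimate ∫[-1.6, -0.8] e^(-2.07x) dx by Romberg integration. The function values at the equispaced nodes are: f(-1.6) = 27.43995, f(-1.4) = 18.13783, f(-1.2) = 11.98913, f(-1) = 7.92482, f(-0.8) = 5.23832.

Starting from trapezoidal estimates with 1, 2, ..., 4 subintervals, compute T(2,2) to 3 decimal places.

T(0,0) (trapezoid, 1 panel, h=0.8000): 13.07131
T(1,0) (trapezoid, 2 panels, h=0.4000): 11.33131
T(2,0) (trapezoid, 4 panels, h=0.2000): 10.87818
T(1,1) = 11.33131 + (11.33131 − 13.07131)/3 = 10.75131
T(2,1) = 10.87818 + (10.87818 − 11.33131)/3 = 10.72714
T(2,2) = 10.72714 + (10.72714 − 10.75131)/15 = 10.72553

10.726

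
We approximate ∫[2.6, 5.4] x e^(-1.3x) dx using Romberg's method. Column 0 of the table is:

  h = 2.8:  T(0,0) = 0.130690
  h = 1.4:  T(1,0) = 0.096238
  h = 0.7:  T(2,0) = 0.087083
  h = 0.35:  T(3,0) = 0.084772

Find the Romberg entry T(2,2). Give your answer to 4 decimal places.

0.0840

Richardson extrapolation on the trapezoidal column (denominator 4−1=3):
T(1,1) = (4·0.096238 − 0.130690) / 3 = 0.084754
T(2,1) = (4·0.087083 − 0.096238) / 3 = 0.084031
T(2,2) = (16·0.084031 − 0.084754) / 15 = 0.083983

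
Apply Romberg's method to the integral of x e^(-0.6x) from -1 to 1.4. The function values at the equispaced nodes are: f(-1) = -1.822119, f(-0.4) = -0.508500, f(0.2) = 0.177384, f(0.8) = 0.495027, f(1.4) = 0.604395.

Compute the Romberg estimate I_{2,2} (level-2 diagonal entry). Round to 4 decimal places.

I_{0,0} (trapezoid, 1 panel, h=2.4000): -1.461269
I_{1,0} (trapezoid, 2 panels, h=1.2000): -0.517774
I_{2,0} (trapezoid, 4 panels, h=0.6000): -0.266971
I_{1,1} = -0.517774 + (-0.517774 − (-1.461269))/3 = -0.203276
I_{2,1} = -0.266971 + (-0.266971 − (-0.517774))/3 = -0.183370
I_{2,2} = -0.183370 + (-0.183370 − (-0.203276))/15 = -0.182043

-0.1820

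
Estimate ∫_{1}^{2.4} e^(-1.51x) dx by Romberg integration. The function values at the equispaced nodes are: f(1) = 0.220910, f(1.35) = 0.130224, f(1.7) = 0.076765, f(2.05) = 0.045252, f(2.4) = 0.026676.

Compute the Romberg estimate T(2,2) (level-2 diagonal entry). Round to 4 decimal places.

0.1286

T(0,0) (trapezoid, 1 panel, h=1.4000): 0.173310
T(1,0) (trapezoid, 2 panels, h=0.7000): 0.140391
T(2,0) (trapezoid, 4 panels, h=0.3500): 0.131612
T(1,1) = 0.140391 + (0.140391 − 0.173310)/3 = 0.129418
T(2,1) = 0.131612 + (0.131612 − 0.140391)/3 = 0.128686
T(2,2) = 0.128686 + (0.128686 − 0.129418)/15 = 0.128637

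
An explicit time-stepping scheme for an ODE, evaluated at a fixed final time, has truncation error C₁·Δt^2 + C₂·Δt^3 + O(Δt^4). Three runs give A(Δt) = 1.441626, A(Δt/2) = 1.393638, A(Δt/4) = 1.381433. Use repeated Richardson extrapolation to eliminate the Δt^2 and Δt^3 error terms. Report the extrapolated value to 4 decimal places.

1.3773

First eliminate the Δt^2 term (factor 2^2 = 4):
  B₁ = (4·1.393638 − 1.441626)/3 = 1.377642
  B₂ = (4·1.381433 − 1.393638)/3 = 1.377365
Then eliminate the Δt^3 term (factor 2^3 = 8):
  (8·1.377365 − 1.377642)/7 = 1.377325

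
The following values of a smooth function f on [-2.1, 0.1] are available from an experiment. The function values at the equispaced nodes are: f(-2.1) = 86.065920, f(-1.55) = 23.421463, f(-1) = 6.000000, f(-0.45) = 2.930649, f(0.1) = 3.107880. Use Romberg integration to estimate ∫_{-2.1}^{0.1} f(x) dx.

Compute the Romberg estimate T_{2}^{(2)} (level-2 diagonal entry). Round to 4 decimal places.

T_{0}^{(0)} (trapezoid, 1 panel, h=2.2000): 98.091180
T_{1}^{(0)} (trapezoid, 2 panels, h=1.1000): 55.645590
T_{2}^{(0)} (trapezoid, 4 panels, h=0.5500): 42.316457
T_{1}^{(1)} = 55.645590 + (55.645590 − 98.091180)/3 = 41.497060
T_{2}^{(1)} = 42.316457 + (42.316457 − 55.645590)/3 = 37.873413
T_{2}^{(2)} = 37.873413 + (37.873413 − 41.497060)/15 = 37.631837

37.6318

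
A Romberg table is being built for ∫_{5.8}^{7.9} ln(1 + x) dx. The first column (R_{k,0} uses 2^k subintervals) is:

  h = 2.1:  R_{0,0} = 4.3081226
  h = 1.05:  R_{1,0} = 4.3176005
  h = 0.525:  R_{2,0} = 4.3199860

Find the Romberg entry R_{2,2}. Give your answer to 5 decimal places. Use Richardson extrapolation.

4.32078

R_{1,1} = 4.3176005 + (4.3176005 − 4.3081226)/3 = 4.3207598
R_{2,1} = 4.3199860 + (4.3199860 − 4.3176005)/3 = 4.3207812
R_{2,2} = 4.3207812 + (4.3207812 − 4.3207598)/15 = 4.3207826
(Column j=1 coincides with Simpson's rule on the same nodes.)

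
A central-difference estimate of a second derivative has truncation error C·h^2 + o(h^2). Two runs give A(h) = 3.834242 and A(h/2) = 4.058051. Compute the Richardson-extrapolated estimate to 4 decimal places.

The leading error scales as h^2; refining by a factor of 2 reduces it by 2^2 = 4.
Extrapolated value = (4·A(h/2) − A(h)) / (4 − 1)
= (4·4.058051 − 3.834242) / 3
= 12.397962 / 3 = 4.132654

4.1327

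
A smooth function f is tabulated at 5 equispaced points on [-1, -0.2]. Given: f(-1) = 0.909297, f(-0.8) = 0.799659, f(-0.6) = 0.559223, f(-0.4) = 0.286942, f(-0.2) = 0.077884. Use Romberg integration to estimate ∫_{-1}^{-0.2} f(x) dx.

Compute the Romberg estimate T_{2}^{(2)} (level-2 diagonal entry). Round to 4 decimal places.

T_{0}^{(0)} (trapezoid, 1 panel, h=0.8000): 0.394872
T_{1}^{(0)} (trapezoid, 2 panels, h=0.4000): 0.421125
T_{2}^{(0)} (trapezoid, 4 panels, h=0.2000): 0.427883
T_{1}^{(1)} = 0.421125 + (0.421125 − 0.394872)/3 = 0.429876
T_{2}^{(1)} = 0.427883 + (0.427883 − 0.421125)/3 = 0.430136
T_{2}^{(2)} = 0.430136 + (0.430136 − 0.429876)/15 = 0.430153

0.4302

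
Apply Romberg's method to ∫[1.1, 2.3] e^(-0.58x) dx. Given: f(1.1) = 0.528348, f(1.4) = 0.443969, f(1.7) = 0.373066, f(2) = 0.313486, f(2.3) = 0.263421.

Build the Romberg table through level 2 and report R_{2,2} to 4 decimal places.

R_{0,0} (trapezoid, 1 panel, h=1.2000): 0.475061
R_{1,0} (trapezoid, 2 panels, h=0.6000): 0.461370
R_{2,0} (trapezoid, 4 panels, h=0.3000): 0.457922
R_{1,1} = 0.461370 + (0.461370 − 0.475061)/3 = 0.456806
R_{2,1} = 0.457922 + (0.457922 − 0.461370)/3 = 0.456773
R_{2,2} = 0.456773 + (0.456773 − 0.456806)/15 = 0.456771

0.4568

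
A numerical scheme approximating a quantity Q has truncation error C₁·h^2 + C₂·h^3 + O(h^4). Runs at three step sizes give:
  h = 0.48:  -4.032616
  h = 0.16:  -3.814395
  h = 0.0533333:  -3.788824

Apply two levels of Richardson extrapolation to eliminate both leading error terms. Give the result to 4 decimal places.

First eliminate the h^2 term (factor 3^2 = 9):
  B₁ = (9·(-3.814395) − (-4.032616))/8 = -3.787117
  B₂ = (9·(-3.788824) − (-3.814395))/8 = -3.785628
Then eliminate the h^3 term (factor 3^3 = 27):
  (27·(-3.785628) − (-3.787117))/26 = -3.785571

-3.7856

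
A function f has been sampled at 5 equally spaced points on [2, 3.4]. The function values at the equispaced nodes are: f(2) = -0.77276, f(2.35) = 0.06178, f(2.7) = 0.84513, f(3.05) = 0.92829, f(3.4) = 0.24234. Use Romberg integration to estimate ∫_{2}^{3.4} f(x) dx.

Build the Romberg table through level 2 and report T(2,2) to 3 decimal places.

T(0,0) (trapezoid, 1 panel, h=1.4000): -0.37129
T(1,0) (trapezoid, 2 panels, h=0.7000): 0.40594
T(2,0) (trapezoid, 4 panels, h=0.3500): 0.54950
T(1,1) = 0.40594 + (0.40594 − (-0.37129))/3 = 0.66502
T(2,1) = 0.54950 + (0.54950 − 0.40594)/3 = 0.59735
T(2,2) = 0.59735 + (0.59735 − 0.66502)/15 = 0.59284

0.593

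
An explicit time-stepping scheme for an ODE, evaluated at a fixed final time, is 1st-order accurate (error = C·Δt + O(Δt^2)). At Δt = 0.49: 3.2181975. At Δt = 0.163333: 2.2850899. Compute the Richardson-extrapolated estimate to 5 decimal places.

1.81854

Extrapolated value = (3·A(Δt/3) − A(Δt)) / (3 − 1)
= (3·2.2850899 − 3.2181975) / 2
= 3.6370722 / 2 = 1.8185361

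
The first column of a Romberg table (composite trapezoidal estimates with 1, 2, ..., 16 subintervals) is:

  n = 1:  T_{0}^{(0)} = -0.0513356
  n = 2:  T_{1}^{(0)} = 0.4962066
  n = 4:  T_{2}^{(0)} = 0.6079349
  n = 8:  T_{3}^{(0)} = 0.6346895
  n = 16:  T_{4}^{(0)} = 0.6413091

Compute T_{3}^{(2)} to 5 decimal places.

Richardson extrapolation on the trapezoidal column (denominator 4−1=3):
T_{2}^{(1)} = 0.6079349 + (0.6079349 − 0.4962066)/3 = 0.6451777
T_{3}^{(1)} = (4·0.6346895 − 0.6079349) / 3 = 0.6436077
T_{3}^{(2)} = (16·0.6436077 − 0.6451777) / 15 = 0.6435030

0.64350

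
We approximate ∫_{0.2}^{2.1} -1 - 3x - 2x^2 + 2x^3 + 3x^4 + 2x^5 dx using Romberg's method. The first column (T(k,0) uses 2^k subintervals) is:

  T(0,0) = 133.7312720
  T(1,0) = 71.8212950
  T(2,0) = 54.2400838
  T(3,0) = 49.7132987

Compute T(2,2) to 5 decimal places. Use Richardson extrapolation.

48.19268

Richardson extrapolation on the trapezoidal column (denominator 4−1=3):
T(1,1) = (4·71.8212950 − 133.7312720) / 3 = 51.1846360
T(2,1) = 54.2400838 + (54.2400838 − 71.8212950)/3 = 48.3796801
T(2,2) = (16·48.3796801 − 51.1846360) / 15 = 48.1926830
(Column j=1 coincides with Simpson's rule on the same nodes.)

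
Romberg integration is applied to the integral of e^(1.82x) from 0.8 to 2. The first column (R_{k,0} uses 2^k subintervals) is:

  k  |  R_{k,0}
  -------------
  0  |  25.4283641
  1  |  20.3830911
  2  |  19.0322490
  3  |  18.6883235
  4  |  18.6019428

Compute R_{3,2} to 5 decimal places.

Richardson extrapolation on the trapezoidal column (denominator 4−1=3):
R_{2,1} = 19.0322490 + (19.0322490 − 20.3830911)/3 = 18.5819683
R_{3,1} = (4·18.6883235 − 19.0322490) / 3 = 18.5736817
R_{3,2} = 18.5736817 + (18.5736817 − 18.5819683)/15 = 18.5731293

18.57313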